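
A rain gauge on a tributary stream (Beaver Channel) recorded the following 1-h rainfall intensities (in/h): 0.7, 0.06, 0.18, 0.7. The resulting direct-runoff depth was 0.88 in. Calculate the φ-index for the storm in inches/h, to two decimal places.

Only the 2 blocks with intensity above φ contribute runoff: 0.7, 0.7 in/h.
Σ(I−φ)·Δt = d  ⇒  (0.7+0.7 − 2φ)·1 = 0.88
φ = (1.400 − 0.88/1) / 2 = 0.26 in/h.

φ ≈ 0.26 in/h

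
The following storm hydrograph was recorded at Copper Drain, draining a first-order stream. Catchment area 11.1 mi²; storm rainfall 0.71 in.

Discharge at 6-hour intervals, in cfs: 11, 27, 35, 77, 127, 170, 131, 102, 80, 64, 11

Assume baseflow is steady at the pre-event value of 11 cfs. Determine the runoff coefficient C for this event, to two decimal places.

ΣQ_DR = 714.0 cfs; V = ΣQ_DR·Δt = 1.542 × 10^7 ft³.
Runoff depth d = V / A = 0.5981 in.
C = d / P = 0.5981 / 0.71 = 0.84.

C ≈ 0.84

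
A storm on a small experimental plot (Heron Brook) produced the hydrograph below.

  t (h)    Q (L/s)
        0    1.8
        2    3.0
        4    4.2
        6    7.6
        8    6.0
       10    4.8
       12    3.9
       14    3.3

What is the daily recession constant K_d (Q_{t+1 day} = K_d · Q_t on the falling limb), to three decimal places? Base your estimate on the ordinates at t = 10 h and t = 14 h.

K_d ≈ 0.106

Between t = 10 h and t = 14 h the flow falls from 4.8 to 3.3 L/s over 2×2 h = 4 h.
Per-interval ratio K = (3.3/4.8)^(1/2) = 0.8292; K_d = K^(24/2) = 0.106.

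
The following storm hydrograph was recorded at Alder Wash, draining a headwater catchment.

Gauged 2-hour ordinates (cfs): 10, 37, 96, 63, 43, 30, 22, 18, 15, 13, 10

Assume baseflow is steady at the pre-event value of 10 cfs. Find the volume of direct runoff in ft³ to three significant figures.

V ≈ 1.78 × 10^6 ft³

Direct-runoff ordinates (Q − Q_b): 0.0, 27.0, 86.0, 53.0, 33.0, 20.0, 12.0, 8.0, 5.0, 3.0, 0.0 cfs.
ΣQ_DR = 247.0 cfs.
With Δt = 2 h = 7200 s, V = ΣQ_DR · Δt = 247.0 × 7200 = 1.78 × 10^6 ft³.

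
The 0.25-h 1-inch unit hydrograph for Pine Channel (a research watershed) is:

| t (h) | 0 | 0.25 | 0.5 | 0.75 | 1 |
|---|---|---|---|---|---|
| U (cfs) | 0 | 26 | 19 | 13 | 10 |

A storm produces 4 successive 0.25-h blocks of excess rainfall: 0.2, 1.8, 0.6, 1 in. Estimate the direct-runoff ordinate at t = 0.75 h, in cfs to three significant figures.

By discrete convolution, Q_j = Σ (P_i / 1 in) · U_{j−i}.
At t = 0.75 h (j=3): Q = (0.2/1)·13 + (1.8/1)·19 + (0.6/1)·26 + (1/1)·0 = 52.4 cfs.

Q ≈ 52.4 cfs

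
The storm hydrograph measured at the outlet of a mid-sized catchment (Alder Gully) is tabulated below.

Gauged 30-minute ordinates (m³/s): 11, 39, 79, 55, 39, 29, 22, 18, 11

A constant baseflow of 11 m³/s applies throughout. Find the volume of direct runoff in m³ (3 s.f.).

Direct-runoff ordinates (Q − Q_b): 0.0, 28.0, 68.0, 44.0, 28.0, 18.0, 11.0, 7.0, 0.0 m³/s.
ΣQ_DR = 204.0 m³/s.
With Δt = 0.5 h = 1800 s, V = ΣQ_DR · Δt = 204.0 × 1800 = 3.67 × 10^5 m³.

V ≈ 3.67 × 10^5 m³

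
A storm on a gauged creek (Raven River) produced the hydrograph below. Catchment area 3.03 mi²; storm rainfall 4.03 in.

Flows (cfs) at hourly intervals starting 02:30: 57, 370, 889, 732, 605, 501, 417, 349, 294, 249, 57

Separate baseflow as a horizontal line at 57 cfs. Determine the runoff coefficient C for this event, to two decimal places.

ΣQ_DR = 3893 cfs; V = ΣQ_DR·Δt = 1.401 × 10^7 ft³.
Runoff depth d = V / A = 1.991 in.
C = d / P = 1.991 / 4.03 = 0.49.

C ≈ 0.49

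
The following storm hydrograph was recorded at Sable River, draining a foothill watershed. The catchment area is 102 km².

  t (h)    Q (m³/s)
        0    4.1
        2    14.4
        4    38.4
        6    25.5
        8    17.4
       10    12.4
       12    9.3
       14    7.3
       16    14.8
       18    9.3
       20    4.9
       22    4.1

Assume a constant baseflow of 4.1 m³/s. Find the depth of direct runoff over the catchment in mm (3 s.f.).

d ≈ 7.96 mm

Direct runoff: 0.0, 10.3, 34.3, 21.4, 13.3, 8.3, 5.2, 3.2, 10.7, 5.2, 0.8, 0.0 m³/s; ΣQ_DR = 112.7 m³/s.
V = ΣQ_DR · Δt = 112.7 × 7200 s = 8.114 × 10^5 m³.
Over A = 102 km², depth = V / A = 7.96 mm.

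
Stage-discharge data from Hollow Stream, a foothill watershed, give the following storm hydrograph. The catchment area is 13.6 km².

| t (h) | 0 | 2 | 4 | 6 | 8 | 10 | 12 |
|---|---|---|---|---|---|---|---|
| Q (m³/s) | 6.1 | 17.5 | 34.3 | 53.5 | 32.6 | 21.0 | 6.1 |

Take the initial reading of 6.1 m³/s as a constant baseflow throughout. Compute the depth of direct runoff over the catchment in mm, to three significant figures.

d ≈ 68.0 mm

Direct runoff: 0.0, 11.4, 28.2, 47.4, 26.5, 14.9, 0.0 m³/s; ΣQ_DR = 128.4 m³/s.
V = ΣQ_DR · Δt = 128.4 × 7200 s = 9.245 × 10^5 m³.
Over A = 13.6 km², depth = V / A = 68.0 mm.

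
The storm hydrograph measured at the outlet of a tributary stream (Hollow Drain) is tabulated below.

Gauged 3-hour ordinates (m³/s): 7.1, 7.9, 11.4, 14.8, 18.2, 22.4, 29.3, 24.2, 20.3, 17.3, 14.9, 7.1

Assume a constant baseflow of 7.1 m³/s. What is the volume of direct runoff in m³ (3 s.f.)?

V ≈ 1.18 × 10^6 m³

Direct-runoff ordinates (Q − Q_b): 0.0, 0.8, 4.3, 7.7, 11.1, 15.3, 22.2, 17.1, 13.2, 10.2, 7.8, 0.0 m³/s.
ΣQ_DR = 109.7 m³/s.
With Δt = 3 h = 10800 s, V = ΣQ_DR · Δt = 109.7 × 10800 = 1.18 × 10^6 m³.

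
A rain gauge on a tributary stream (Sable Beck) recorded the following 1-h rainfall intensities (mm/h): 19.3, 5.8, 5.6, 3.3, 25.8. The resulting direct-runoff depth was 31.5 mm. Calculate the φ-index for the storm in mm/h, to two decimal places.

φ ≈ 6.80 mm/h

Only the 2 blocks with intensity above φ contribute runoff: 19.3, 25.8 mm/h.
Σ(I−φ)·Δt = d  ⇒  (19.3+25.8 − 2φ)·1 = 31.5
φ = (45.10 − 31.5/1) / 2 = 6.80 mm/h.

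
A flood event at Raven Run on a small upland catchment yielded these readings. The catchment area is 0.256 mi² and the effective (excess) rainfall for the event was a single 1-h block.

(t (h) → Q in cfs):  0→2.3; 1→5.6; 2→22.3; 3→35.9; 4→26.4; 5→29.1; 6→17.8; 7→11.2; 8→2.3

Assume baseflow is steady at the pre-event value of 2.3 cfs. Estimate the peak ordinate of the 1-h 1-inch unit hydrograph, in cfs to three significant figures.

U_p ≈ 42.0 cfs

Direct runoff: 0.0, 3.3, 20.0, 33.6, 24.1, 26.8, 15.5, 8.9, 0.0 cfs; ΣQ_DR = 132.2 cfs, peak = 33.6 cfs.
Runoff depth d = ΣQ_DR·Δt / A = 132.2 × 3600 / (0.256 mi²) = 0.8002 in.
The 1-inch UH is the DRH scaled by (1 in)/d, so U_p = 33.6 × 1/0.8002 = 42.0 cfs.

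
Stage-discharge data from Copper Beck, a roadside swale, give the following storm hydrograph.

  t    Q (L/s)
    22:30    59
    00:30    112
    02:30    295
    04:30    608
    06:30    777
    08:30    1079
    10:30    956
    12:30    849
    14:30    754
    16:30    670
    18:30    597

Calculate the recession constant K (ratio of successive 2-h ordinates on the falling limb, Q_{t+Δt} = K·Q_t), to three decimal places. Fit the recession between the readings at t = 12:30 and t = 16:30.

K ≈ 0.888

Using the recession-limb readings at t = 12:30 and t = 16:30: Q falls from 849 to 670 L/s over 2 intervals.
K = (Q₂/Q₁)^(1/2) = (670/849)^(1/2) = 0.888.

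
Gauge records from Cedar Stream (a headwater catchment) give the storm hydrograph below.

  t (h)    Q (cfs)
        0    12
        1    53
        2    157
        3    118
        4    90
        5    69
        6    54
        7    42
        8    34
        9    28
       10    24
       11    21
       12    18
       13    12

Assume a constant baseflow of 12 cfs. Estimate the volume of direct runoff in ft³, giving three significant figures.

Direct-runoff ordinates (Q − Q_b): 0.0, 41.0, 145.0, 106.0, 78.0, 57.0, 42.0, 30.0, 22.0, 16.0, 12.0, 9.0, 6.0, 0.0 cfs.
ΣQ_DR = 564.0 cfs.
With Δt = 1 h = 3600 s, V = ΣQ_DR · Δt = 564.0 × 3600 = 2.03 × 10^6 ft³.

V ≈ 2.03 × 10^6 ft³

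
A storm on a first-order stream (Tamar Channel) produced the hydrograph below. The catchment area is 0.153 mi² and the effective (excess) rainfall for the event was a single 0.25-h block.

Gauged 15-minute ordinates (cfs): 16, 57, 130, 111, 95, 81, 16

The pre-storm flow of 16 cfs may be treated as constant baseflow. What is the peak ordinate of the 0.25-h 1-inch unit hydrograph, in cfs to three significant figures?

Direct runoff: 0.0, 41.0, 114.0, 95.0, 79.0, 65.0, 0.0 cfs; ΣQ_DR = 394.0 cfs, peak = 114.0 cfs.
Runoff depth d = ΣQ_DR·Δt / A = 394.0 × 900 / (0.153 mi²) = 0.9976 in.
The 1-inch UH is the DRH scaled by (1 in)/d, so U_p = 114.0 × 1/0.9976 = 114 cfs.

U_p ≈ 114 cfs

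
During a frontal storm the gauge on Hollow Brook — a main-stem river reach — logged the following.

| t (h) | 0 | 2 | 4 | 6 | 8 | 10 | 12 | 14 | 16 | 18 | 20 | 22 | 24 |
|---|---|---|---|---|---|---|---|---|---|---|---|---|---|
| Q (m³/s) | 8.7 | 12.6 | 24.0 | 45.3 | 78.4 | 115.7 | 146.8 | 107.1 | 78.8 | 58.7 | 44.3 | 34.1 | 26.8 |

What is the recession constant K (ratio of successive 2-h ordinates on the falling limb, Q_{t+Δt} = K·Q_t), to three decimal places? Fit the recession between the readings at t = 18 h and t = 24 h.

Using the recession-limb readings at t = 18 h and t = 24 h: Q falls from 58.7 to 26.8 m³/s over 3 intervals.
K = (Q₂/Q₁)^(1/3) = (26.8/58.7)^(1/3) = 0.770.

K ≈ 0.770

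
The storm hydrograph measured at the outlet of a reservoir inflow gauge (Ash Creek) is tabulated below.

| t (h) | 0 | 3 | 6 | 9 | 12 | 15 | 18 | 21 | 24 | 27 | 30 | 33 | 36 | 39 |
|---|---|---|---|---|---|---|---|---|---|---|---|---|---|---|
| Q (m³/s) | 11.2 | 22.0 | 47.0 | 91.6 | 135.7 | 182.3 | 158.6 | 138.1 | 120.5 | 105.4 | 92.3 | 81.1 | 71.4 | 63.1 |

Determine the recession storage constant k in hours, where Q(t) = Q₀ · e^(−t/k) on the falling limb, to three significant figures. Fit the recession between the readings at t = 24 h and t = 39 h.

On the falling limb, Q drops from 120.5 to 63.1 m³/s between t = 24 h and t = 39 h (Δt = 15 h).
k = −Δt / ln(Q₂/Q₁) = −15 / ln(63.1/120.5) = 23.2 h.

k ≈ 23.2 h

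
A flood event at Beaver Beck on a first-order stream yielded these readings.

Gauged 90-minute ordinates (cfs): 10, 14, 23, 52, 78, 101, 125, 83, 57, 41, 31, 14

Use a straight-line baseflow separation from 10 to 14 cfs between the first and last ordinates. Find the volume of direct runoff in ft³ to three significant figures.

V ≈ 2.62 × 10^6 ft³

Direct-runoff ordinates (Q − Q_b): 0.00, 3.64, 12.27, 40.91, 66.55, 89.18, 112.82, 70.45, 44.09, 27.73, 17.36, 0.00 cfs.
ΣQ_DR = 485.0 cfs.
With Δt = 1.5 h = 5400 s, V = ΣQ_DR · Δt = 485.0 × 5400 = 2.62 × 10^6 ft³.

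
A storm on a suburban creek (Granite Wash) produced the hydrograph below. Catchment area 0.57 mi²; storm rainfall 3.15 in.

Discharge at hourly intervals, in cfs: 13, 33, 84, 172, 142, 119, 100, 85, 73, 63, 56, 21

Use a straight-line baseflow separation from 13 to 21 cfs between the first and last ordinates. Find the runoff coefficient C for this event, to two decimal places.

C ≈ 0.65

ΣQ_DR = 757.0 cfs; V = ΣQ_DR·Δt = 2.725 × 10^6 ft³.
Runoff depth d = V / A = 2.058 in.
C = d / P = 2.058 / 3.15 = 0.65.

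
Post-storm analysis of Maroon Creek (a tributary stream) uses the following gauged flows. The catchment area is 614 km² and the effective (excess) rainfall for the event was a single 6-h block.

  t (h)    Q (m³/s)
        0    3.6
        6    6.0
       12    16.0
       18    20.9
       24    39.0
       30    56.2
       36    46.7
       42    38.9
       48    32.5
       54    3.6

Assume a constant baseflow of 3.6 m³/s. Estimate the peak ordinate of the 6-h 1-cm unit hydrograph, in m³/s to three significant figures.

U_p ≈ 65.8 m³/s

Direct runoff: 0.0, 2.4, 12.4, 17.3, 35.4, 52.6, 43.1, 35.3, 28.9, 0.0 m³/s; ΣQ_DR = 227.4 m³/s, peak = 52.6 m³/s.
Runoff depth d = ΣQ_DR·Δt / A = 227.4 × 21600 / (614 km²) = 8.000 mm.
The 1-cm UH is the DRH scaled by (10 mm)/d, so U_p = 52.6 × 10/8.000 = 65.8 m³/s.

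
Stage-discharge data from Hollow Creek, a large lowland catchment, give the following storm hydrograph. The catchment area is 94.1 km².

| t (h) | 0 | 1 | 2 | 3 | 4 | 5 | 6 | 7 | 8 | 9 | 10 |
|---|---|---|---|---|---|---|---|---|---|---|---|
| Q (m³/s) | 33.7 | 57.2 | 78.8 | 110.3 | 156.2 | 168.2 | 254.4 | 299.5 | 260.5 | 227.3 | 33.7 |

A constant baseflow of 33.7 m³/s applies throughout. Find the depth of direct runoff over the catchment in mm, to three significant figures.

Direct runoff: 0.0, 23.5, 45.1, 76.6, 122.5, 134.5, 220.7, 265.8, 226.8, 193.6, 0.0 m³/s; ΣQ_DR = 1309 m³/s.
V = ΣQ_DR · Δt = 1309 × 3600 s = 4.713 × 10^6 m³.
Over A = 94.1 km², depth = V / A = 50.1 mm.

d ≈ 50.1 mm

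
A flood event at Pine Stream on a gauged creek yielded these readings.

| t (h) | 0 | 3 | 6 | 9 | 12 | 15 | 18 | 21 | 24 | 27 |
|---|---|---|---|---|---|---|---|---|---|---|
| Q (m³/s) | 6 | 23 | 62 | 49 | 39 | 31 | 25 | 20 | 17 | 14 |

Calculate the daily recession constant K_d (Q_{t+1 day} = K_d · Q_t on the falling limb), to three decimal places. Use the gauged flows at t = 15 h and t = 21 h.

K_d ≈ 0.173

Between t = 15 h and t = 21 h the flow falls from 31 to 20 m³/s over 2×3 h = 6 h.
Per-interval ratio K = (20/31)^(1/2) = 0.8032; K_d = K^(24/3) = 0.173.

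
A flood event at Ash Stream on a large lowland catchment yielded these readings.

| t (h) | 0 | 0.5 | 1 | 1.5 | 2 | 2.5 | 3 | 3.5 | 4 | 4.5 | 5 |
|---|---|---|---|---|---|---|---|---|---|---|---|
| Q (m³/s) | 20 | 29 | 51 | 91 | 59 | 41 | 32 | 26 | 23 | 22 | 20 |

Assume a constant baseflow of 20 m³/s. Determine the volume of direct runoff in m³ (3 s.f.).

V ≈ 3.49 × 10^5 m³

Direct-runoff ordinates (Q − Q_b): 0.0, 9.0, 31.0, 71.0, 39.0, 21.0, 12.0, 6.0, 3.0, 2.0, 0.0 m³/s.
ΣQ_DR = 194.0 m³/s.
With Δt = 0.5 h = 1800 s, V = ΣQ_DR · Δt = 194.0 × 1800 = 3.49 × 10^5 m³.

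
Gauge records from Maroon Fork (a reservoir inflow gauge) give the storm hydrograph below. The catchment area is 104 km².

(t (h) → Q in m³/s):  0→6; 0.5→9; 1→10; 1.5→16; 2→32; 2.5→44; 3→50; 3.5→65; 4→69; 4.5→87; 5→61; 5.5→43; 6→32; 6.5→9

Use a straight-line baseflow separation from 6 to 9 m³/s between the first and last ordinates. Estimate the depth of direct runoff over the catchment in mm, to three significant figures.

Direct runoff: 0.00, 2.77, 3.54, 9.31, 25.08, 36.85, 42.62, 57.38, 61.15, 78.92, 52.69, 34.46, 23.23, 0.00 m³/s; ΣQ_DR = 428.0 m³/s.
V = ΣQ_DR · Δt = 428.0 × 1800 s = 7.704 × 10^5 m³.
Over A = 104 km², depth = V / A = 7.41 mm.

d ≈ 7.41 mm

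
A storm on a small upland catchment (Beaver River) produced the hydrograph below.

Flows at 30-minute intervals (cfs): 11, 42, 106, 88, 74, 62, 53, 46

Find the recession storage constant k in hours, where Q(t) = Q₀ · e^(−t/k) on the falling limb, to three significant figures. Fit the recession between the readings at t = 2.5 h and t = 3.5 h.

k ≈ 3.35 h

On the falling limb, Q drops from 62 to 46 cfs between t = 2.5 h and t = 3.5 h (Δt = 1 h).
k = −Δt / ln(Q₂/Q₁) = −1 / ln(46/62) = 3.35 h.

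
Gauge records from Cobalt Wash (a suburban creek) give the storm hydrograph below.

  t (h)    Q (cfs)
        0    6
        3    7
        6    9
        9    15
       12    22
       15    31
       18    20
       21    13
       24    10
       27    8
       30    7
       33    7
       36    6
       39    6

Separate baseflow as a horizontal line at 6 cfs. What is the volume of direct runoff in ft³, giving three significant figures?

Direct-runoff ordinates (Q − Q_b): 0.0, 1.0, 3.0, 9.0, 16.0, 25.0, 14.0, 7.0, 4.0, 2.0, 1.0, 1.0, 0.0, 0.0 cfs.
ΣQ_DR = 83.00 cfs.
With Δt = 3 h = 10800 s, V = ΣQ_DR · Δt = 83.00 × 10800 = 8.96 × 10^5 ft³.

V ≈ 8.96 × 10^5 ft³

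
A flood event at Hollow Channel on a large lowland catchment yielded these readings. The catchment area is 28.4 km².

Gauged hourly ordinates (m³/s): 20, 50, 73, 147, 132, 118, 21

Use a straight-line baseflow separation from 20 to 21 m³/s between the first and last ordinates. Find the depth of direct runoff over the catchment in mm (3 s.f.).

Direct runoff: 0.00, 29.83, 52.67, 126.50, 111.33, 97.17, 0.00 m³/s; ΣQ_DR = 417.5 m³/s.
V = ΣQ_DR · Δt = 417.5 × 3600 s = 1.503 × 10^6 m³.
Over A = 28.4 km², depth = V / A = 52.9 mm.

d ≈ 52.9 mm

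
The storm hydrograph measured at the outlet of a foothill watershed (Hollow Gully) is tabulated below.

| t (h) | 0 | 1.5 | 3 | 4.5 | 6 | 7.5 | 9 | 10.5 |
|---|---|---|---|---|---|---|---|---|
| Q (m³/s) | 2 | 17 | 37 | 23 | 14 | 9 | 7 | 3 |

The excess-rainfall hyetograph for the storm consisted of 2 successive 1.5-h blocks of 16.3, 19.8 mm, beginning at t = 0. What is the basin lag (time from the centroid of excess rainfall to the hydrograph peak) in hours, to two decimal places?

Centroid of excess rainfall: t_c = Σ P_i·t̄_i / ΣP_i = 1.5727 h (block centres at 0.75, 2.25 h).
Hydrograph peak occurs at t = 3 h, so basin lag t_L = 3 − 1.5727 = 1.43 h.

t_L ≈ 1.43 h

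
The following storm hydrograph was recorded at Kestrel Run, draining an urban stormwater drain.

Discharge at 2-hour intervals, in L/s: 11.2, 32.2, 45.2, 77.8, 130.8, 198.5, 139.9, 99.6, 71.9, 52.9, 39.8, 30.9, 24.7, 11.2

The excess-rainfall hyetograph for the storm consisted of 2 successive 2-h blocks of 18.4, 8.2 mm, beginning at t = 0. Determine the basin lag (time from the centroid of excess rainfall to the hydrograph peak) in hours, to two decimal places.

Centroid of excess rainfall: t_c = Σ P_i·t̄_i / ΣP_i = 1.6165 h (block centres at 1, 3 h).
Hydrograph peak occurs at t = 10 h, so basin lag t_L = 10 − 1.6165 = 8.38 h.

t_L ≈ 8.38 h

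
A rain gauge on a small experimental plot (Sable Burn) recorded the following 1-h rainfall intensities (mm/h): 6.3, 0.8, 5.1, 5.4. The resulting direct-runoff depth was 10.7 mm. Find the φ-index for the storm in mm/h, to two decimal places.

Only the 3 blocks with intensity above φ contribute runoff: 6.3, 5.1, 5.4 mm/h.
Σ(I−φ)·Δt = d  ⇒  (6.3+5.1+5.4 − 3φ)·1 = 10.7
φ = (16.80 − 10.7/1) / 3 = 2.03 mm/h.

φ ≈ 2.03 mm/h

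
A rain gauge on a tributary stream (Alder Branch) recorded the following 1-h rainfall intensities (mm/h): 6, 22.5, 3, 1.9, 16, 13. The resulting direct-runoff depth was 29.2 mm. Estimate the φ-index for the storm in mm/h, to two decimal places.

φ ≈ 7.43 mm/h

Only the 3 blocks with intensity above φ contribute runoff: 22.5, 16, 13 mm/h.
Σ(I−φ)·Δt = d  ⇒  (22.5+16+13 − 3φ)·1 = 29.2
φ = (51.50 − 29.2/1) / 3 = 7.43 mm/h.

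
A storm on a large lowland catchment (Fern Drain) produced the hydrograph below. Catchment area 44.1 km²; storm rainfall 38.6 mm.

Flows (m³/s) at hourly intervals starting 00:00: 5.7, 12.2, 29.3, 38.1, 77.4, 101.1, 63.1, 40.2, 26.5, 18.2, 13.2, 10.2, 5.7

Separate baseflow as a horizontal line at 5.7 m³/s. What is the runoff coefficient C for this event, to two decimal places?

ΣQ_DR = 366.8 m³/s; V = ΣQ_DR·Δt = 1.320 × 10^6 m³.
Runoff depth d = V / A = 29.94 mm.
C = d / P = 29.94 / 38.6 = 0.78.

C ≈ 0.78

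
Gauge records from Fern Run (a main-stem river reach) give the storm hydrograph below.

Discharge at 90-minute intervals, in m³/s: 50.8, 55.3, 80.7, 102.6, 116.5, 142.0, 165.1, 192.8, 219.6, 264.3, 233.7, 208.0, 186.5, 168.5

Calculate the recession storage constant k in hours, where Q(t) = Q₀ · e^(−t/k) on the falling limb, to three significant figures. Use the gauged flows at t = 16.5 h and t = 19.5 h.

k ≈ 14.2 h

On the falling limb, Q drops from 208.0 to 168.5 m³/s between t = 16.5 h and t = 19.5 h (Δt = 3 h).
k = −Δt / ln(Q₂/Q₁) = −3 / ln(168.5/208.0) = 14.2 h.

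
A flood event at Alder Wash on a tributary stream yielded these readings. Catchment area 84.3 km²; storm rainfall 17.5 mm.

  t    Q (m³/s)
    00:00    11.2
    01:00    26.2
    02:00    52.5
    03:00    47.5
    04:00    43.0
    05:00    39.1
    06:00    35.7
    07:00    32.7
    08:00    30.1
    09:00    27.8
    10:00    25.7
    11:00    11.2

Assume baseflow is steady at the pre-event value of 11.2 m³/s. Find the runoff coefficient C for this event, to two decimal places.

C ≈ 0.61

ΣQ_DR = 248.3 m³/s; V = ΣQ_DR·Δt = 8.939 × 10^5 m³.
Runoff depth d = V / A = 10.60 mm.
C = d / P = 10.60 / 17.5 = 0.61.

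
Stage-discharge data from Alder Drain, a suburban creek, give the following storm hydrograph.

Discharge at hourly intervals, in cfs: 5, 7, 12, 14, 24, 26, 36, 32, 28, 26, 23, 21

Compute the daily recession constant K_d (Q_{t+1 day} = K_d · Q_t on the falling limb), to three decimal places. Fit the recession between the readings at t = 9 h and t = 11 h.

Between t = 9 h and t = 11 h the flow falls from 26 to 21 cfs over 2×1 h = 2 h.
Per-interval ratio K = (21/26)^(1/2) = 0.8987; K_d = K^(24/1) = 0.077.

K_d ≈ 0.077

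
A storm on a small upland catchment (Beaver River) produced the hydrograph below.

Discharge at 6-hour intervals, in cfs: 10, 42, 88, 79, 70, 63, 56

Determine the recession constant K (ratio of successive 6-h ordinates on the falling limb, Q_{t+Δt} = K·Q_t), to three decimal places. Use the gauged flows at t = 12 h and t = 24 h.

K ≈ 0.892

Using the recession-limb readings at t = 12 h and t = 24 h: Q falls from 88 to 70 cfs over 2 intervals.
K = (Q₂/Q₁)^(1/2) = (70/88)^(1/2) = 0.892.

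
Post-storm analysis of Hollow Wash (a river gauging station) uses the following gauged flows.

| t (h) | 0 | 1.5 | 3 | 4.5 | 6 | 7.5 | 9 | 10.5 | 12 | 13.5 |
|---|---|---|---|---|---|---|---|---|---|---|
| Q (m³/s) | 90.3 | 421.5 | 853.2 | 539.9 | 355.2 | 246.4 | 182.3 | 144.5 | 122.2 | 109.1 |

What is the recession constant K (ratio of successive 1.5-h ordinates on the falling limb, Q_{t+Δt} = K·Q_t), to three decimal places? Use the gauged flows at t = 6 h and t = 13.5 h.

Using the recession-limb readings at t = 6 h and t = 13.5 h: Q falls from 355.2 to 109.1 m³/s over 5 intervals.
K = (Q₂/Q₁)^(1/5) = (109.1/355.2)^(1/5) = 0.790.

K ≈ 0.790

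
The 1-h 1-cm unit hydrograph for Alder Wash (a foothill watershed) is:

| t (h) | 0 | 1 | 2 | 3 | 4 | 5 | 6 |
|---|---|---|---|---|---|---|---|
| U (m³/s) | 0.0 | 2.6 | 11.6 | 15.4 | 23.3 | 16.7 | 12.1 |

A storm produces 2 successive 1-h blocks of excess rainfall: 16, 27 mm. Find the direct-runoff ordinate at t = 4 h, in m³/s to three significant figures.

Q ≈ 78.9 m³/s

By discrete convolution, Q_j = Σ (P_i / 10 mm) · U_{j−i}.
At t = 4 h (j=4): Q = (16/10)·23.3 + (27/10)·15.4 = 78.9 m³/s.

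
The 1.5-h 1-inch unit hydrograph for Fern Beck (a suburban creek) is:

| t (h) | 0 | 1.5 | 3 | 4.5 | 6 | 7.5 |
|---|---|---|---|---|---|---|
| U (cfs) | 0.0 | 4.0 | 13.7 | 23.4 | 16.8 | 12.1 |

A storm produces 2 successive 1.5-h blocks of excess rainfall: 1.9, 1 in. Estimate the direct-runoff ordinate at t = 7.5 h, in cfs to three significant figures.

By discrete convolution, Q_j = Σ (P_i / 1 in) · U_{j−i}.
At t = 7.5 h (j=5): Q = (1.9/1)·12.1 + (1/1)·16.8 = 39.8 cfs.

Q ≈ 39.8 cfs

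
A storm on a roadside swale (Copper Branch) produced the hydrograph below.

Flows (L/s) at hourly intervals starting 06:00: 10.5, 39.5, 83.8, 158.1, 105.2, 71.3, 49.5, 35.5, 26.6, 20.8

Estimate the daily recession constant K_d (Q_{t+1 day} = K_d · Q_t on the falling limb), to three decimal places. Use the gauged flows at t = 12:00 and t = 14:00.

Between t = 12:00 and t = 14:00 the flow falls from 49.5 to 26.6 L/s over 2×1 h = 2 h.
Per-interval ratio K = (26.6/49.5)^(1/2) = 0.7331; K_d = K^(24/1) = 0.001.

K_d ≈ 0.001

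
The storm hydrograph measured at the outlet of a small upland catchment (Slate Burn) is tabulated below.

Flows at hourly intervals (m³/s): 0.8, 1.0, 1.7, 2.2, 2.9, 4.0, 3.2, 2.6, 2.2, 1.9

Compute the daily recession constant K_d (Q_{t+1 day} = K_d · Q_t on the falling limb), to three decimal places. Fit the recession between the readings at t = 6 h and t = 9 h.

Between t = 6 h and t = 9 h the flow falls from 3.2 to 1.9 m³/s over 3×1 h = 3 h.
Per-interval ratio K = (1.9/3.2)^(1/3) = 0.8405; K_d = K^(24/1) = 0.015.

K_d ≈ 0.015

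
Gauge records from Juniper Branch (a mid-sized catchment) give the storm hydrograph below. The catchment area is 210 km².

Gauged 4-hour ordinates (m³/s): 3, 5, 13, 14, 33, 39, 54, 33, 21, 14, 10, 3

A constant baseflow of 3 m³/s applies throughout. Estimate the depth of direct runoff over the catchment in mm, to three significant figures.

Direct runoff: 0.0, 2.0, 10.0, 11.0, 30.0, 36.0, 51.0, 30.0, 18.0, 11.0, 7.0, 0.0 m³/s; ΣQ_DR = 206.0 m³/s.
V = ΣQ_DR · Δt = 206.0 × 14400 s = 2.966 × 10^6 m³.
Over A = 210 km², depth = V / A = 14.1 mm.

d ≈ 14.1 mm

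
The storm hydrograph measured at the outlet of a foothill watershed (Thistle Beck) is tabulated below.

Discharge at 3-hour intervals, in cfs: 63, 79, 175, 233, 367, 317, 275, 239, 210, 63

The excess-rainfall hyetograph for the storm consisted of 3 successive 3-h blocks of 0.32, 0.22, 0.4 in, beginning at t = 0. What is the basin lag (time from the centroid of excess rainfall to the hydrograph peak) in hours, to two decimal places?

Centroid of excess rainfall: t_c = Σ P_i·t̄_i / ΣP_i = 4.7553 h (block centres at 1.5, 4.5, 7.5 h).
Hydrograph peak occurs at t = 12 h, so basin lag t_L = 12 − 4.7553 = 7.24 h.

t_L ≈ 7.24 h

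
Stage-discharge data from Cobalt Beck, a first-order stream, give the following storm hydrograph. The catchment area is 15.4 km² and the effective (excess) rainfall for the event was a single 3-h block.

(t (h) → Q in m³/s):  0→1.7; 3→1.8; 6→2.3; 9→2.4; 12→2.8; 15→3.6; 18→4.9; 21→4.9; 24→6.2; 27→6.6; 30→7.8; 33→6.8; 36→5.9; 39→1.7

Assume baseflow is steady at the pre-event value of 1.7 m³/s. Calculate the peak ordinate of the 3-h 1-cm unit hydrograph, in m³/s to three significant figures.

Direct runoff: 0.0, 0.1, 0.6, 0.7, 1.1, 1.9, 3.2, 3.2, 4.5, 4.9, 6.1, 5.1, 4.2, 0.0 m³/s; ΣQ_DR = 35.60 m³/s, peak = 6.1 m³/s.
Runoff depth d = ΣQ_DR·Δt / A = 35.60 × 10800 / (15.4 km²) = 24.97 mm.
The 1-cm UH is the DRH scaled by (10 mm)/d, so U_p = 6.1 × 10/24.97 = 2.44 m³/s.

U_p ≈ 2.44 m³/s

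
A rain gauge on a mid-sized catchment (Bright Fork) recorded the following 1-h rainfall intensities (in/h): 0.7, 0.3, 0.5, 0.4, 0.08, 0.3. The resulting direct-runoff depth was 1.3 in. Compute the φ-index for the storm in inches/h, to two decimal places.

φ ≈ 0.18 in/h

Only the 5 blocks with intensity above φ contribute runoff: 0.7, 0.3, 0.5, 0.4, 0.3 in/h.
Σ(I−φ)·Δt = d  ⇒  (0.7+0.3+0.5+0.4+0.3 − 5φ)·1 = 1.3
φ = (2.200 − 1.3/1) / 5 = 0.18 in/h.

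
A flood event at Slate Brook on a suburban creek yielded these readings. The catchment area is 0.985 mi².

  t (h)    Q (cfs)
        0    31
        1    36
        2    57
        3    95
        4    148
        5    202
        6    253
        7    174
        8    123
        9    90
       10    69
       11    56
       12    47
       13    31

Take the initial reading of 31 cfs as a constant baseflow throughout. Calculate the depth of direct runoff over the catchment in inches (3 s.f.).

d ≈ 1.54 in

Direct runoff: 0.0, 5.0, 26.0, 64.0, 117.0, 171.0, 222.0, 143.0, 92.0, 59.0, 38.0, 25.0, 16.0, 0.0 cfs; ΣQ_DR = 978.0 cfs.
V = ΣQ_DR · Δt = 978.0 × 3600 s = 3.521 × 10^6 ft³.
Over A = 0.985 mi², depth = V / A = 1.54 in.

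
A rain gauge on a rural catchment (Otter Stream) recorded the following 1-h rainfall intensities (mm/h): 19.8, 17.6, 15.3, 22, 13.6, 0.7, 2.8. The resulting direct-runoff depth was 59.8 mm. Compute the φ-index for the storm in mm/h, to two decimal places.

Only the 5 blocks with intensity above φ contribute runoff: 19.8, 17.6, 15.3, 22, 13.6 mm/h.
Σ(I−φ)·Δt = d  ⇒  (19.8+17.6+15.3+22+13.6 − 5φ)·1 = 59.8
φ = (88.30 − 59.8/1) / 5 = 5.70 mm/h.

φ ≈ 5.70 mm/h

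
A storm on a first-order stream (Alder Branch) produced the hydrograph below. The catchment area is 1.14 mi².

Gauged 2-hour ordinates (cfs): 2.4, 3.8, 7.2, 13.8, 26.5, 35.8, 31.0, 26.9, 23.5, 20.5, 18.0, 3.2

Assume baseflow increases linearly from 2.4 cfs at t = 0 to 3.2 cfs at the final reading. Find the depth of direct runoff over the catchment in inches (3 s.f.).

d ≈ 0.487 in

Direct runoff: 0.00, 1.33, 4.65, 11.18, 23.81, 33.04, 28.16, 23.99, 20.52, 17.45, 14.87, 0.00 cfs; ΣQ_DR = 179.0 cfs.
V = ΣQ_DR · Δt = 179.0 × 7200 s = 1.289 × 10^6 ft³.
Over A = 1.14 mi², depth = V / A = 0.487 in.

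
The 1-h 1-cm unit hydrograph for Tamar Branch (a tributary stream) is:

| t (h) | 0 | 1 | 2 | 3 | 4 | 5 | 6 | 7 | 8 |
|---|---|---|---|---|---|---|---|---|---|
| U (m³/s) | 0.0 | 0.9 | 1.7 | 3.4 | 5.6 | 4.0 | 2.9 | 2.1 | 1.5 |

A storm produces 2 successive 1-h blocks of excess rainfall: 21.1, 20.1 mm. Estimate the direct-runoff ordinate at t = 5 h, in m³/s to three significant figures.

Q ≈ 19.7 m³/s

By discrete convolution, Q_j = Σ (P_i / 10 mm) · U_{j−i}.
At t = 5 h (j=5): Q = (21.1/10)·4.0 + (20.1/10)·5.6 = 19.7 m³/s.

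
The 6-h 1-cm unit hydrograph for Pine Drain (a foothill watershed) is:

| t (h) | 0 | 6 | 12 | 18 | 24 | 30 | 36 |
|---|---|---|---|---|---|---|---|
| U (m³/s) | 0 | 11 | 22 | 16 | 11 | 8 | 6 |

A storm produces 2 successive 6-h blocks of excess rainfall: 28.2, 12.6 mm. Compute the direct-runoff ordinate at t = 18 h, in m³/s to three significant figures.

By discrete convolution, Q_j = Σ (P_i / 10 mm) · U_{j−i}.
At t = 18 h (j=3): Q = (28.2/10)·16 + (12.6/10)·22 = 72.8 m³/s.

Q ≈ 72.8 m³/s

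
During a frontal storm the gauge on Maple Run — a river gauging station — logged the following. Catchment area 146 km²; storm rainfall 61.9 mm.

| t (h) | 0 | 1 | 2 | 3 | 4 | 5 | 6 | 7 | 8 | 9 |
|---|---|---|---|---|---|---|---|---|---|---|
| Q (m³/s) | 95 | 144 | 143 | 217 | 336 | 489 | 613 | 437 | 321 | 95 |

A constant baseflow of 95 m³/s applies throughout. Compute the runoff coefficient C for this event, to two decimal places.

ΣQ_DR = 1940 m³/s; V = ΣQ_DR·Δt = 6.984 × 10^6 m³.
Runoff depth d = V / A = 47.84 mm.
C = d / P = 47.84 / 61.9 = 0.77.

C ≈ 0.77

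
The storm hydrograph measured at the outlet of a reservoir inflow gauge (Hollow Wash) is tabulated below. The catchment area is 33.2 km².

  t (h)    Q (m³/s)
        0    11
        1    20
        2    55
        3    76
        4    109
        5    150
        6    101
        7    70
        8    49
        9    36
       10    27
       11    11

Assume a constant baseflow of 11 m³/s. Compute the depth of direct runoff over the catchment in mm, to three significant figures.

Direct runoff: 0.0, 9.0, 44.0, 65.0, 98.0, 139.0, 90.0, 59.0, 38.0, 25.0, 16.0, 0.0 m³/s; ΣQ_DR = 583.0 m³/s.
V = ΣQ_DR · Δt = 583.0 × 3600 s = 2.099 × 10^6 m³.
Over A = 33.2 km², depth = V / A = 63.2 mm.

d ≈ 63.2 mm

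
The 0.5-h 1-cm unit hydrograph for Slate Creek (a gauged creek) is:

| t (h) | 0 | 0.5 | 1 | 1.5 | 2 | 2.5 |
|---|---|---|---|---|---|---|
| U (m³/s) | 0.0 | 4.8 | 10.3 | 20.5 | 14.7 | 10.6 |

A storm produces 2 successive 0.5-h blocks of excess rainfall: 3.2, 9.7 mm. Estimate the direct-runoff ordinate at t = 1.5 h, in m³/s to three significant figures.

Q ≈ 16.6 m³/s

By discrete convolution, Q_j = Σ (P_i / 10 mm) · U_{j−i}.
At t = 1.5 h (j=3): Q = (3.2/10)·20.5 + (9.7/10)·10.3 = 16.6 m³/s.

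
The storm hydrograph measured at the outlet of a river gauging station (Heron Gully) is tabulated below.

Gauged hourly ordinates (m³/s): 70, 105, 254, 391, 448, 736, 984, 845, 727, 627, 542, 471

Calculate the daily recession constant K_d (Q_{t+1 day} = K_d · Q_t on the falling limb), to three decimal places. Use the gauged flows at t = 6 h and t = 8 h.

Between t = 6 h and t = 8 h the flow falls from 984 to 727 m³/s over 2×1 h = 2 h.
Per-interval ratio K = (727/984)^(1/2) = 0.8595; K_d = K^(24/1) = 0.026.

K_d ≈ 0.026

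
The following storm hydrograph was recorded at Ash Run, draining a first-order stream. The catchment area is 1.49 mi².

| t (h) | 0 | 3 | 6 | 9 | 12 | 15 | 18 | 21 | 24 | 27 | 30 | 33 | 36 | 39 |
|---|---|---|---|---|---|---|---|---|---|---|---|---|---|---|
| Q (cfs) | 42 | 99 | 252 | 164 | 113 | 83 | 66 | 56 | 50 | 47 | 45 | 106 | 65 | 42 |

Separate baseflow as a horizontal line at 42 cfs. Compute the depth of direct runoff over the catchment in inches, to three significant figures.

d ≈ 2.00 in

Direct runoff: 0.0, 57.0, 210.0, 122.0, 71.0, 41.0, 24.0, 14.0, 8.0, 5.0, 3.0, 64.0, 23.0, 0.0 cfs; ΣQ_DR = 642.0 cfs.
V = ΣQ_DR · Δt = 642.0 × 10800 s = 6.934 × 10^6 ft³.
Over A = 1.49 mi², depth = V / A = 2.00 in.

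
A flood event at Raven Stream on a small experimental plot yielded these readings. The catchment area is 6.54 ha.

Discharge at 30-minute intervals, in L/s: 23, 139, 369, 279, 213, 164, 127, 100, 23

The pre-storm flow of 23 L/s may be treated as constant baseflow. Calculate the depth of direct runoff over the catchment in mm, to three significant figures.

d ≈ 33.9 mm

Direct runoff: 0.0, 116.0, 346.0, 256.0, 190.0, 141.0, 104.0, 77.0, 0.0 L/s; ΣQ_DR = 1230 L/s.
V = ΣQ_DR · Δt = 1230 × 1800 s = 2.214 × 10^6 L.
Over A = 6.54 ha, depth = V / A = 33.9 mm.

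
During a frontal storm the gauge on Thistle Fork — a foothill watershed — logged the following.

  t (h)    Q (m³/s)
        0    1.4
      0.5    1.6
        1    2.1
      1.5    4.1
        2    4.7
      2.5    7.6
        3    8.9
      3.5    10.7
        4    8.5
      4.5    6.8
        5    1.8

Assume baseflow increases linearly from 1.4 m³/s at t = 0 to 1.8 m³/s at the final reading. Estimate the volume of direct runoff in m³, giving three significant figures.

Direct-runoff ordinates (Q − Q_b): 0.00, 0.16, 0.62, 2.58, 3.14, 6.00, 7.26, 9.02, 6.78, 5.04, 0.00 m³/s.
ΣQ_DR = 40.60 m³/s.
With Δt = 0.5 h = 1800 s, V = ΣQ_DR · Δt = 40.60 × 1800 = 73100 m³.

V ≈ 73100 m³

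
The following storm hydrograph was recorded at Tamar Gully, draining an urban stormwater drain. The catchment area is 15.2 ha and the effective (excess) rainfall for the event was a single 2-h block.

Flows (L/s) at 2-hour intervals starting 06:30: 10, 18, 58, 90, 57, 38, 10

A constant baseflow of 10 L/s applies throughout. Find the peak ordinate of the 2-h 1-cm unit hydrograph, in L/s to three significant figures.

U_p ≈ 80.0 L/s

Direct runoff: 0.0, 8.0, 48.0, 80.0, 47.0, 28.0, 0.0 L/s; ΣQ_DR = 211.0 L/s, peak = 80.0 L/s.
Runoff depth d = ΣQ_DR·Δt / A = 211.0 × 7200 / (15.2 ha) = 9.995 mm.
The 1-cm UH is the DRH scaled by (10 mm)/d, so U_p = 80.0 × 10/9.995 = 80.0 L/s.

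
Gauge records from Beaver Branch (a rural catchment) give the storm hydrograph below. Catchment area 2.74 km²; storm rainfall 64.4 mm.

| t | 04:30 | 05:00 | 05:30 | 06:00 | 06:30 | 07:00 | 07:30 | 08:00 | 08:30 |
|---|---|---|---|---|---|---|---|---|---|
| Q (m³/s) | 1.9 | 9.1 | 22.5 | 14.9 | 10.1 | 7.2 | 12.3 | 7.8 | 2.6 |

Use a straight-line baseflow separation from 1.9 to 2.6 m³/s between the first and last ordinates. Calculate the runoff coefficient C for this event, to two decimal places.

ΣQ_DR = 68.15 m³/s; V = ΣQ_DR·Δt = 1.227 × 10^5 m³.
Runoff depth d = V / A = 44.77 mm.
C = d / P = 44.77 / 64.4 = 0.70.

C ≈ 0.70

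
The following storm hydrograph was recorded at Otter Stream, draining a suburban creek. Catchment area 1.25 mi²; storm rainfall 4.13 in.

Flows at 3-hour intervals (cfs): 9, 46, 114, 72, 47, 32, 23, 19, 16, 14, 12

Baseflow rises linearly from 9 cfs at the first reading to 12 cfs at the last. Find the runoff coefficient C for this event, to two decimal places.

C ≈ 0.26

ΣQ_DR = 288.5 cfs; V = ΣQ_DR·Δt = 3.116 × 10^6 ft³.
Runoff depth d = V / A = 1.073 in.
C = d / P = 1.073 / 4.13 = 0.26.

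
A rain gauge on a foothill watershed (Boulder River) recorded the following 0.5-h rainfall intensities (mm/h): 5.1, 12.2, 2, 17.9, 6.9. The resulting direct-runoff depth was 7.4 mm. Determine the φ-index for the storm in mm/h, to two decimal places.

Only the 2 blocks with intensity above φ contribute runoff: 12.2, 17.9 mm/h.
Σ(I−φ)·Δt = d  ⇒  (12.2+17.9 − 2φ)·0.5 = 7.4
φ = (30.10 − 7.4/0.5) / 2 = 7.65 mm/h.

φ ≈ 7.65 mm/h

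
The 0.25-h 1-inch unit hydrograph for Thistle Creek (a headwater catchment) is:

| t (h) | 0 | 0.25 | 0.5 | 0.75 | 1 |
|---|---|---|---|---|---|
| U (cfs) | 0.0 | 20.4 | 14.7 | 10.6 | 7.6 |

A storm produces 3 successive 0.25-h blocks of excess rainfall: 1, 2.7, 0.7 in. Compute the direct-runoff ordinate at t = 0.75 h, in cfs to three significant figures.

Q ≈ 64.6 cfs

By discrete convolution, Q_j = Σ (P_i / 1 in) · U_{j−i}.
At t = 0.75 h (j=3): Q = (1/1)·10.6 + (2.7/1)·14.7 + (0.7/1)·20.4 = 64.6 cfs.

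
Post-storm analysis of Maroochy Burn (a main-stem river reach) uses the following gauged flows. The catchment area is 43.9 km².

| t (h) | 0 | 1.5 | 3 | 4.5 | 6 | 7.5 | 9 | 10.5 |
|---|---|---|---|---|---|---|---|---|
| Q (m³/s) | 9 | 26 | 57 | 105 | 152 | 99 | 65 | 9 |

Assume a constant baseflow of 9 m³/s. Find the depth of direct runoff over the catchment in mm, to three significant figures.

Direct runoff: 0.0, 17.0, 48.0, 96.0, 143.0, 90.0, 56.0, 0.0 m³/s; ΣQ_DR = 450.0 m³/s.
V = ΣQ_DR · Δt = 450.0 × 5400 s = 2.430 × 10^6 m³.
Over A = 43.9 km², depth = V / A = 55.4 mm.

d ≈ 55.4 mm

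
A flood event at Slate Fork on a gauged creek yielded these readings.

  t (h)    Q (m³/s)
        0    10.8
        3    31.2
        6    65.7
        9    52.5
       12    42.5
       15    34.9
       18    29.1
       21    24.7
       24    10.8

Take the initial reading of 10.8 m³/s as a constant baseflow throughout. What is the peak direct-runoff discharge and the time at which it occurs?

Q_p = 54.9 m³/s at t = 6 h

Subtracting baseflow gives direct-runoff ordinates: 0.0, 20.4, 54.9, 41.7, 31.7, 24.1, 18.3, 13.9, 0.0 m³/s.
The maximum is 54.9 m³/s, occurring at the reading for t = 6 h.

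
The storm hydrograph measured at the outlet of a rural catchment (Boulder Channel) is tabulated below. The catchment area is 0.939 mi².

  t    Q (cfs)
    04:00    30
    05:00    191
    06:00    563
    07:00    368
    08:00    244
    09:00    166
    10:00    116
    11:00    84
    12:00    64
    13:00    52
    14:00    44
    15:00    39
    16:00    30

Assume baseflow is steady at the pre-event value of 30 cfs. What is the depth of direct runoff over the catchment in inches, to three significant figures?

d ≈ 2.64 in

Direct runoff: 0.0, 161.0, 533.0, 338.0, 214.0, 136.0, 86.0, 54.0, 34.0, 22.0, 14.0, 9.0, 0.0 cfs; ΣQ_DR = 1601 cfs.
V = ΣQ_DR · Δt = 1601 × 3600 s = 5.764 × 10^6 ft³.
Over A = 0.939 mi², depth = V / A = 2.64 in.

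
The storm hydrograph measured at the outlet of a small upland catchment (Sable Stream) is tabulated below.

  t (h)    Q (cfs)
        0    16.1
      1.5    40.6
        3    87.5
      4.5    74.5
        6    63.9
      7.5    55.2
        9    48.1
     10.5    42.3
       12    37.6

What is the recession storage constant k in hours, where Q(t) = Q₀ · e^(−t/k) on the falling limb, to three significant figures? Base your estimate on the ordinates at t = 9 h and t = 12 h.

k ≈ 12.2 h

On the falling limb, Q drops from 48.1 to 37.6 cfs between t = 9 h and t = 12 h (Δt = 3 h).
k = −Δt / ln(Q₂/Q₁) = −3 / ln(37.6/48.1) = 12.2 h.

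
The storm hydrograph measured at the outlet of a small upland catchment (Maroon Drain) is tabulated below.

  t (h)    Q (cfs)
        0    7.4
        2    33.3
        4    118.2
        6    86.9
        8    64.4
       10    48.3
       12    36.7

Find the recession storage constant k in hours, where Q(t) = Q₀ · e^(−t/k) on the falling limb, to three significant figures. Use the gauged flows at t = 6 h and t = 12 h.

On the falling limb, Q drops from 86.9 to 36.7 cfs between t = 6 h and t = 12 h (Δt = 6 h).
k = −Δt / ln(Q₂/Q₁) = −6 / ln(36.7/86.9) = 6.96 h.

k ≈ 6.96 h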